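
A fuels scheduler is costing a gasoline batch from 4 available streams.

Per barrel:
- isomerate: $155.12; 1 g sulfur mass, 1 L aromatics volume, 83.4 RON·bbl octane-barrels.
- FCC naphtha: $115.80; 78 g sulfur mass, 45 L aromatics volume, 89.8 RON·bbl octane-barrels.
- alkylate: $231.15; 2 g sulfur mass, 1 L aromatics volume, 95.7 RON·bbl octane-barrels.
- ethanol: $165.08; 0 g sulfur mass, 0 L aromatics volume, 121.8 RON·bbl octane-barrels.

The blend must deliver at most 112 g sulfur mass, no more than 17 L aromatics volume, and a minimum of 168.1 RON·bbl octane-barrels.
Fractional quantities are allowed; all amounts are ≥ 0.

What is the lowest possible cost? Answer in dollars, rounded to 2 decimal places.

Treat it as an LP. Let x1 = barrels of isomerate, x2 = barrels of FCC naphtha, x3 = barrels of alkylate, x4 = barrels of ethanol.
min 155.12x1 + 115.8x2 + 231.15x3 + 165.08x4 subject to:
  1x1 + 78x2 + 2x3 ≤ 112   (sulfur mass)
  1x1 + 45x2 + 1x3 ≤ 17   (aromatics volume)
  83.4x1 + 89.8x2 + 95.7x3 + 121.8x4 ≥ 168.1   (octane-barrels)
  x1, x2, x3, x4 ≥ 0.
The minimum-cost mix takes nothing from isomerate, alkylate — only FCC naphtha, ethanol. The aromatics volume and octane-barrels requirements are met with equality.
Solving gives x2 = 0.37778, x4 = 1.1016.
Objective = 115.8·0.37778 + 165.08·1.1016 = 225.5991.

$225.60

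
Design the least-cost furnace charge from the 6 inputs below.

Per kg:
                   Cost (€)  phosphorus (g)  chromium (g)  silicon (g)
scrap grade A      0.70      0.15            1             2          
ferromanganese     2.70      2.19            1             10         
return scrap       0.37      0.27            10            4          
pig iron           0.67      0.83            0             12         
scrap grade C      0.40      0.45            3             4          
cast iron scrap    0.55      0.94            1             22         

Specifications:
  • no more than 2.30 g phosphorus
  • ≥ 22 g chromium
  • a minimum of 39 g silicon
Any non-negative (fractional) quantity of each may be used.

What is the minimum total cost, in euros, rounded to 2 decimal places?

€1.53

Let x1 = kg of scrap grade A, x2 = kg of ferromanganese, x3 = kg of return scrap, x4 = kg of pig iron, x5 = kg of scrap grade C, x6 = kg of cast iron scrap.
Minimise 0.7x1 + 2.7x2 + 0.37x3 + 0.67x4 + 0.4x5 + 0.55x6 s.t.:
  0.15x1 + 2.19x2 + 0.27x3 + 0.83x4 + 0.45x5 + 0.94x6 ≤ 2.3   (phosphorus)
  1x1 + 1x2 + 10x3 + 3x5 + 1x6 ≥ 22   (chromium)
  2x1 + 10x2 + 4x3 + 12x4 + 4x5 + 22x6 ≥ 39   (silicon)
  x1, x2, x3, x4, x5, x6 ≥ 0.
At the optimum only return scrap, cast iron scrap are positive (scrap grade A, ferromanganese, pig iron, scrap grade C = 0). There the chromium and silicon constraints are tight.
That vertex is x3 = 2.06, x6 = 1.398.
Cost = 0.37·2.06 + 0.55·1.398 = 1.5311.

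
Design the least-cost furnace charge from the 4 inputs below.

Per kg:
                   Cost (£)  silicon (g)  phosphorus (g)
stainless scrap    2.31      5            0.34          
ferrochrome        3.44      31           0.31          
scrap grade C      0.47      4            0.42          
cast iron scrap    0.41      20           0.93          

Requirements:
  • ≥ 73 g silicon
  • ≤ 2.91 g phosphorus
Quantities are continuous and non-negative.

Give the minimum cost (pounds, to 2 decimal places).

£2.70

Treat it as an LP. Let x1 = kg of stainless scrap, x2 = kg of ferrochrome, x3 = kg of scrap grade C, x4 = kg of cast iron scrap.
min 2.31x1 + 3.44x2 + 0.47x3 + 0.41x4 s.t.:
  5x1 + 31x2 + 4x3 + 20x4 ≥ 73   (silicon)
  0.34x1 + 0.31x2 + 0.42x3 + 0.93x4 ≤ 2.91   (phosphorus)
  x1, x2, x3, x4 ≥ 0.
At the optimum only ferrochrome, cast iron scrap are positive (stainless scrap, scrap grade C = 0). The silicon and phosphorus requirements are met with equality.
So ferrochrome = 0.4282 kg, cast iron scrap = 2.986 kg.
Objective = 3.44·0.4282 + 0.41·2.986 = 2.6973.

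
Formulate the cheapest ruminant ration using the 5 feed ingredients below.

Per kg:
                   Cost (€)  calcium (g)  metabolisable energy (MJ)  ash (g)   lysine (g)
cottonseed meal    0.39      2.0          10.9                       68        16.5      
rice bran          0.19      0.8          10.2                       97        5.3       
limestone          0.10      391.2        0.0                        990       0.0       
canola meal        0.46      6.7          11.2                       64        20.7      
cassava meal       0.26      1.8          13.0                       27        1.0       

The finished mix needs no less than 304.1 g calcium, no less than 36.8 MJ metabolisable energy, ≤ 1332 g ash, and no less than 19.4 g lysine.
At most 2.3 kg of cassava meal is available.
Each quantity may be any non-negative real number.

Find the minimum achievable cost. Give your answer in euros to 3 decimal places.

This is a linear program. Let x1 = kg of cottonseed meal, x2 = kg of rice bran, x3 = kg of limestone, x4 = kg of canola meal, x5 = kg of cassava meal.
min 0.39x1 + 0.19x2 + 0.1x3 + 0.46x4 + 0.26x5 with:
  2x1 + 0.8x2 + 391.2x3 + 6.7x4 + 1.8x5 ≥ 304.1   (calcium)
  10.9x1 + 10.2x2 + 11.2x4 + 13x5 ≥ 36.8   (metabolisable energy)
  68x1 + 97x2 + 990x3 + 64x4 + 27x5 ≤ 1332   (ash)
  16.5x1 + 5.3x2 + 20.7x4 + 1x5 ≥ 19.4   (lysine)
  x5 ≤ 2.3
  x1, x2, x3, x4, x5 ≥ 0.
The minimum-cost mix takes nothing from cottonseed meal, cassava meal — only rice bran, limestone, canola meal. There the calcium, metabolisable energy, lysine constraints are tight.
Solving gives x2 = 3.587, x3 = 0.7697, x4 = 0.01871.
Hence cost = 0.19·3.587 + 0.1·0.7697 + 0.46·0.01871 = €0.76711.

€0.767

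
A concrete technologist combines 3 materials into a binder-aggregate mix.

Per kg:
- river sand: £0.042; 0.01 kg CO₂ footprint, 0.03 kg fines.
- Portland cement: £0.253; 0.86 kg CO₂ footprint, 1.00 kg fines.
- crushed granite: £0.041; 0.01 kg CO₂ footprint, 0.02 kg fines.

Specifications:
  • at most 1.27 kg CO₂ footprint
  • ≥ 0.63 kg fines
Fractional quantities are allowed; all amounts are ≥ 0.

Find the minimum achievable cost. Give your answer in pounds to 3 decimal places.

Let x1 = kg of river sand, x2 = kg of Portland cement, x3 = kg of crushed granite.
Minimise 0.042x1 + 0.253x2 + 0.041x3 s.t.:
  0.01x1 + 0.86x2 + 0.01x3 ≤ 1.27   (CO₂ footprint)
  0.03x1 + 1x2 + 0.02x3 ≥ 0.63   (fines)
  x1, x2, x3 ≥ 0.
At the optimum only Portland cement is positive (river sand, crushed granite = 0). Binding constraint: fines.
That vertex is x2 = 0.63.
Hence cost = 0.253·0.63 = £0.15939.

£0.159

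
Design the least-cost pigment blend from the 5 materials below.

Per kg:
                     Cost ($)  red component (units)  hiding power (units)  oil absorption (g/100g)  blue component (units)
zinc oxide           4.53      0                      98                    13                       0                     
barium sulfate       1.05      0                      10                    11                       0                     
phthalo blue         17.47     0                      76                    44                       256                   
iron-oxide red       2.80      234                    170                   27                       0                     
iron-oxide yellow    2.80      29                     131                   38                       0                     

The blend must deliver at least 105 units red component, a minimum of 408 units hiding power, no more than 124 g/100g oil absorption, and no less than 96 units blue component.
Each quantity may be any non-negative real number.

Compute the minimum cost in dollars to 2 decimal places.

Let x1 = kg of zinc oxide, x2 = kg of barium sulfate, x3 = kg of phthalo blue, x4 = kg of iron-oxide red, x5 = kg of iron-oxide yellow.
Minimise 4.53x1 + 1.05x2 + 17.47x3 + 2.8x4 + 2.8x5 with:
  234x4 + 29x5 ≥ 105   (red component)
  98x1 + 10x2 + 76x3 + 170x4 + 131x5 ≥ 408   (hiding power)
  13x1 + 11x2 + 44x3 + 27x4 + 38x5 ≤ 124   (oil absorption)
  256x3 ≥ 96   (blue component)
  x1, x2, x3, x4, x5 ≥ 0.
The minimum-cost mix takes nothing from zinc oxide, barium sulfate, iron-oxide yellow — only phthalo blue, iron-oxide red. There the hiding power and blue component constraints are tight.
So phthalo blue = 0.375 kg, iron-oxide red = 2.232 kg.
Objective = 17.47·0.375 + 2.8·2.232 = 12.8009.

$12.80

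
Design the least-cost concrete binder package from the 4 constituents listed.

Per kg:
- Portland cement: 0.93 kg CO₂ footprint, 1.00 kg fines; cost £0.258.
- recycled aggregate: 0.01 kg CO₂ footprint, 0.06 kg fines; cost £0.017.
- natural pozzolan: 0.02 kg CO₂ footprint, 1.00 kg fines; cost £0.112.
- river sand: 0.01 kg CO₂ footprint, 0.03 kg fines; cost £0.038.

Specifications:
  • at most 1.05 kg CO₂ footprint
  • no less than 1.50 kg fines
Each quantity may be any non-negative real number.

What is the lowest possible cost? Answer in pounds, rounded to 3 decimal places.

Let x1 = kg of Portland cement, x2 = kg of recycled aggregate, x3 = kg of natural pozzolan, x4 = kg of river sand.
min 0.258x1 + 0.017x2 + 0.112x3 + 0.038x4 s.t.:
  0.93x1 + 0.01x2 + 0.02x3 + 0.01x4 ≤ 1.05   (CO₂ footprint)
  1x1 + 0.06x2 + 1x3 + 0.03x4 ≥ 1.5   (fines)
  x1, x2, x3, x4 ≥ 0.
At the optimum only natural pozzolan is positive (Portland cement, recycled aggregate, river sand = 0). The fines requirement is met with equality.
So natural pozzolan = 1.5 kg.
Cost = 0.112·1.5 = 0.16800.

£0.168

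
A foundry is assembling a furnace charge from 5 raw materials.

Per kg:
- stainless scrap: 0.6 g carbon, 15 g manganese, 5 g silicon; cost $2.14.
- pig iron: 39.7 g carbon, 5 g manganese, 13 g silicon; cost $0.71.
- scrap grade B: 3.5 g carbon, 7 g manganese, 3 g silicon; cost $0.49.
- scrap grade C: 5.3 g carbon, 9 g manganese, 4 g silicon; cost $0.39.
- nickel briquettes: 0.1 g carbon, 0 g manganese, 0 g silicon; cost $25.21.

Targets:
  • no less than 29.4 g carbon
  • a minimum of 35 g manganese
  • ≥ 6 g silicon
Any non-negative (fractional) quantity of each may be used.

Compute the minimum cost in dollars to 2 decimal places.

$1.63

Treat it as an LP. Let x1 = kg of stainless scrap, x2 = kg of pig iron, x3 = kg of scrap grade B, x4 = kg of scrap grade C, x5 = kg of nickel briquettes.
min 2.14x1 + 0.71x2 + 0.49x3 + 0.39x4 + 25.21x5 s.t.:
  0.6x1 + 39.7x2 + 3.5x3 + 5.3x4 + 0.1x5 ≥ 29.4   (carbon)
  15x1 + 5x2 + 7x3 + 9x4 ≥ 35   (manganese)
  5x1 + 13x2 + 3x3 + 4x4 ≥ 6   (silicon)
  x1, x2, x3, x4, x5 ≥ 0.
At the optimum only pig iron, scrap grade C are positive (stainless scrap, scrap grade B, nickel briquettes = 0). The carbon and manganese requirements are met with equality.
That vertex is x2 = 0.2391, x4 = 3.756.
Hence cost = 0.71·0.2391 + 0.39·3.756 = $1.6346.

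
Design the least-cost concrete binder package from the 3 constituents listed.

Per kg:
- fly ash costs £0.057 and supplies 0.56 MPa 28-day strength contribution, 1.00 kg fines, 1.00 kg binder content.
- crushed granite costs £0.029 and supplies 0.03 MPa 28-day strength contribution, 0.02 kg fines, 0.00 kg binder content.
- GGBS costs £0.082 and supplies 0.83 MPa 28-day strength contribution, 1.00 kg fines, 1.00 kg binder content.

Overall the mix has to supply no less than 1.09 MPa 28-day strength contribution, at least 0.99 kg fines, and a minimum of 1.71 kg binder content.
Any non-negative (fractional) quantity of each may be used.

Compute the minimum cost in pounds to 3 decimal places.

£0.110

Treat it as an LP. Let x1 = kg of fly ash, x2 = kg of crushed granite, x3 = kg of GGBS.
min 0.057x1 + 0.029x2 + 0.082x3 s.t.:
  0.56x1 + 0.03x2 + 0.83x3 ≥ 1.09   (28-day strength contribution)
  1x1 + 0.02x2 + 1x3 ≥ 0.99   (fines)
  1x1 + 1x3 ≥ 1.71   (binder content)
  x1, x2, x3 ≥ 0.
The minimum-cost mix takes nothing from crushed granite — only fly ash, GGBS. The 28-day strength contribution and binder content requirements are met with equality.
Solving gives x1 = 1.22, x3 = 0.4904.
Hence cost = 0.057·1.22 + 0.082·0.4904 = £0.10975.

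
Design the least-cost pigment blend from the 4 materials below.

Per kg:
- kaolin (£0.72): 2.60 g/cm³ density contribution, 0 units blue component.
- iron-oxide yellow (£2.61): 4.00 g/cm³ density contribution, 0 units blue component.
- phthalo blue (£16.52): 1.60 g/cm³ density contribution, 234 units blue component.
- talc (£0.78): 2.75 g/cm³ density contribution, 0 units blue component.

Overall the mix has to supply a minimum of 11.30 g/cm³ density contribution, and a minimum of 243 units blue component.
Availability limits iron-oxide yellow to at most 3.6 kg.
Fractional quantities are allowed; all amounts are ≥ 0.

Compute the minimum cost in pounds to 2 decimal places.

£19.82

Let x1 = kg of kaolin, x2 = kg of iron-oxide yellow, x3 = kg of phthalo blue, x4 = kg of talc.
Minimize 0.72x1 + 2.61x2 + 16.52x3 + 0.78x4 with:
  2.6x1 + 4x2 + 1.6x3 + 2.75x4 ≥ 11.3   (density contribution)
  234x3 ≥ 243   (blue component)
  x2 ≤ 3.6
  x1, x2, x3, x4 ≥ 0.
The cheapest feasible vertex uses only kaolin, phthalo blue; iron-oxide yellow, talc are not used. Binding constraints: density contribution and blue component.
So kaolin = 3.707 kg, phthalo blue = 1.038 kg.
Hence cost = 0.72·3.707 + 16.52·1.038 = £19.8168.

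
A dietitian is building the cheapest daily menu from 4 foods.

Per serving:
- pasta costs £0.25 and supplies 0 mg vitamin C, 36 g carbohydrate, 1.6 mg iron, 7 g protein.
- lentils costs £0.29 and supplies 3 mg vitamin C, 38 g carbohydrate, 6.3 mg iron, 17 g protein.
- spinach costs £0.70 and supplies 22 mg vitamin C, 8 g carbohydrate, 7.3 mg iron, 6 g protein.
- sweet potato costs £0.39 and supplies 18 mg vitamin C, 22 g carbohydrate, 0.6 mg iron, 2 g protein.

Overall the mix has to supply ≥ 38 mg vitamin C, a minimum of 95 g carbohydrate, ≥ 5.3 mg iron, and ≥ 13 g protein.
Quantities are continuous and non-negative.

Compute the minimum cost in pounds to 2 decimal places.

£1.14

Set it up as a linear program. Let x1 = servings of pasta, x2 = servings of lentils, x3 = servings of spinach, x4 = servings of sweet potato.
Minimize 0.25x1 + 0.29x2 + 0.7x3 + 0.39x4 subject to:
  3x2 + 22x3 + 18x4 ≥ 38   (vitamin C)
  36x1 + 38x2 + 8x3 + 22x4 ≥ 95   (carbohydrate)
  1.6x1 + 6.3x2 + 7.3x3 + 0.6x4 ≥ 5.3   (iron)
  7x1 + 17x2 + 6x3 + 2x4 ≥ 13   (protein)
  x1, x2, x3, x4 ≥ 0.
The optimal basis is {lentils, sweet potato}; pasta, spinach drop out. The vitamin C and carbohydrate requirements are met with equality.
Optimal quantities: lentils = 1.414 servings, sweet potato = 1.875 servings.
Cost = 0.29·1.414 + 0.39·1.875 = 1.1413.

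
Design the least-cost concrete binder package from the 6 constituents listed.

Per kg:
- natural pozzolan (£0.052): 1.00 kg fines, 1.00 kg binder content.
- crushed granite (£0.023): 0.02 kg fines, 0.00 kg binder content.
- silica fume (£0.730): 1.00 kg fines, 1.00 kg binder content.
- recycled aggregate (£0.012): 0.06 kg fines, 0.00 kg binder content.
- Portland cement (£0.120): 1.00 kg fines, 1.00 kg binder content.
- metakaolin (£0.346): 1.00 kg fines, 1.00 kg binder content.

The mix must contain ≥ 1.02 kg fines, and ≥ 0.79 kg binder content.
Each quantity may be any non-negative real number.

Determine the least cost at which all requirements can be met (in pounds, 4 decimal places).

Set it up as a linear program. Let x1 = kg of natural pozzolan, x2 = kg of crushed granite, x3 = kg of silica fume, x4 = kg of recycled aggregate, x5 = kg of Portland cement, x6 = kg of metakaolin.
Minimize 0.052x1 + 0.023x2 + 0.73x3 + 0.012x4 + 0.12x5 + 0.346x6 with:
  1x1 + 0.02x2 + 1x3 + 0.06x4 + 1x5 + 1x6 ≥ 1.02   (fines)
  1x1 + 1x3 + 1x5 + 1x6 ≥ 0.79   (binder content)
  x1, x2, x3, x4, x5, x6 ≥ 0.
The minimum-cost mix takes nothing from crushed granite, silica fume, recycled aggregate, Portland cement, metakaolin — only natural pozzolan. The fines requirement is met with equality.
Solving gives x1 = 1.02.
Cost = 0.052·1.02 = 0.053040.

£0.0530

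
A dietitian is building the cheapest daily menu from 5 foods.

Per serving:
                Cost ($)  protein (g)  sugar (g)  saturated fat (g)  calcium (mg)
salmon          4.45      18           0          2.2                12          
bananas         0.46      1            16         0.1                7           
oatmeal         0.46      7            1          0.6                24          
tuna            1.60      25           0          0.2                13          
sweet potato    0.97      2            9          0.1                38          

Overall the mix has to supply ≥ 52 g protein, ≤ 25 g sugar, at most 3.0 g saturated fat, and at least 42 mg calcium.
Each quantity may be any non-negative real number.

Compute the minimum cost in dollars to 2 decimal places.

This is a linear program. Let x1 = servings of salmon, x2 = servings of bananas, x3 = servings of oatmeal, x4 = servings of tuna, x5 = servings of sweet potato.
Minimise 4.45x1 + 0.46x2 + 0.46x3 + 1.6x4 + 0.97x5 with:
  18x1 + 1x2 + 7x3 + 25x4 + 2x5 ≥ 52   (protein)
  16x2 + 1x3 + 9x5 ≤ 25   (sugar)
  2.2x1 + 0.1x2 + 0.6x3 + 0.2x4 + 0.1x5 ≤ 3   (saturated fat)
  12x1 + 7x2 + 24x3 + 13x4 + 38x5 ≥ 42   (calcium)
  x1, x2, x3, x4, x5 ≥ 0.
The minimum-cost mix takes nothing from salmon, bananas, sweet potato — only oatmeal, tuna. Binding constraints: protein and calcium.
That vertex is x3 = 0.7348, x4 = 1.874.
Objective = 0.46·0.7348 + 1.6·1.874 = 3.3364.

$3.34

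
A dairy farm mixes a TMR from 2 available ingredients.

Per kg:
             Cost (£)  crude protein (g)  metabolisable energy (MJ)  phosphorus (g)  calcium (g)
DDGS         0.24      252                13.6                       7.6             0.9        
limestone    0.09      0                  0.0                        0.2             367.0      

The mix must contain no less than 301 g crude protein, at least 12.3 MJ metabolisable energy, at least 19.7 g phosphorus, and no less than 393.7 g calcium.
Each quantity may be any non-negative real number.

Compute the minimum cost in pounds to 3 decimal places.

£0.711

This is a linear program. Let x1 = kg of DDGS, x2 = kg of limestone.
Minimize 0.24x1 + 0.09x2 with:
  252x1 ≥ 301   (crude protein)
  13.6x1 ≥ 12.3   (metabolisable energy)
  7.6x1 + 0.2x2 ≥ 19.7   (phosphorus)
  0.9x1 + 367x2 ≥ 393.7   (calcium)
  x1, x2 ≥ 0.
Both inputs are positive at the optimum. There the phosphorus and calcium constraints are tight.
That vertex is x1 = 2.564, x2 = 1.066.
Cost = 0.24·2.564 + 0.09·1.066 = 0.71130.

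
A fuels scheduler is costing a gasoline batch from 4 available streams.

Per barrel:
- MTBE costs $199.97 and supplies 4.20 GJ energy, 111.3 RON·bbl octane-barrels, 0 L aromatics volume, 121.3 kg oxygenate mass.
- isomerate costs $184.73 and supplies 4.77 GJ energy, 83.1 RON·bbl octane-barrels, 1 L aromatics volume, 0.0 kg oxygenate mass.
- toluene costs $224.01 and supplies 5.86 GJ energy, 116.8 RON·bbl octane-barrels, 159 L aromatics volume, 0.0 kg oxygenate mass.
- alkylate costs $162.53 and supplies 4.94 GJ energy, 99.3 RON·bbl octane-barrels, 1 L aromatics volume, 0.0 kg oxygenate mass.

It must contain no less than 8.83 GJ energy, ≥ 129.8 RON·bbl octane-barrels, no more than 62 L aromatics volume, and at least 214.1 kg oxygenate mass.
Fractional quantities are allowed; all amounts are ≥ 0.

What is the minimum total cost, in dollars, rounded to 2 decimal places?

Set it up as a linear program. Let x1 = barrels of MTBE, x2 = barrels of isomerate, x3 = barrels of toluene, x4 = barrels of alkylate.
Minimise 199.97x1 + 184.73x2 + 224.01x3 + 162.53x4 s.t.:
  4.2x1 + 4.77x2 + 5.86x3 + 4.94x4 ≥ 8.83   (energy)
  111.3x1 + 83.1x2 + 116.8x3 + 99.3x4 ≥ 129.8   (octane-barrels)
  1x2 + 159x3 + 1x4 ≤ 62   (aromatics volume)
  121.3x1 ≥ 214.1   (oxygenate mass)
  x1, x2, x3, x4 ≥ 0.
The minimum-cost mix takes nothing from isomerate, toluene — only MTBE, alkylate. The energy and oxygenate mass requirements are met with equality.
Solving gives x1 = 1.76505, x4 = 0.286804.
Hence cost = 199.97·1.76505 + 162.53·0.286804 = $399.5713.

$399.57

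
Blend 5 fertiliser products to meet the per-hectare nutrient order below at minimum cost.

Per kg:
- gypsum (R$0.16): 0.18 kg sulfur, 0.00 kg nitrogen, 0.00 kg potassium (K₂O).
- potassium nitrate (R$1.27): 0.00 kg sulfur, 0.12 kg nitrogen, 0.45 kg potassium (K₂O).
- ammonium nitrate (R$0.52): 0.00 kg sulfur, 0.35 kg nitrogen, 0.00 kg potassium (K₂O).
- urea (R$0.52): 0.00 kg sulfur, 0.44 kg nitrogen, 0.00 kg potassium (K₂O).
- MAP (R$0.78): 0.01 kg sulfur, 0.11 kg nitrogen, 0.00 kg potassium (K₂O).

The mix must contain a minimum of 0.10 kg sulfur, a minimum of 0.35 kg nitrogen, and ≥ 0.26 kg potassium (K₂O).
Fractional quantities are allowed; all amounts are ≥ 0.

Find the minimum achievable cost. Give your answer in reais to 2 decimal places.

R$1.15

Set it up as a linear program. Let x1 = kg of gypsum, x2 = kg of potassium nitrate, x3 = kg of ammonium nitrate, x4 = kg of urea, x5 = kg of MAP.
min 0.16x1 + 1.27x2 + 0.52x3 + 0.52x4 + 0.78x5 s.t.:
  0.18x1 + 0.01x5 ≥ 0.1   (sulfur)
  0.12x2 + 0.35x3 + 0.44x4 + 0.11x5 ≥ 0.35   (nitrogen)
  0.45x2 ≥ 0.26   (potassium (K₂O))
  x1, x2, x3, x4, x5 ≥ 0.
The optimal basis is {gypsum, potassium nitrate, urea}; ammonium nitrate, MAP drop out. Binding constraints: sulfur, nitrogen, potassium (K₂O).
So gypsum = 0.5556 kg, potassium nitrate = 0.5778 kg, urea = 0.6379 kg.
Total cost: 0.16·0.5556 + 1.27·0.5778 + 0.52·0.6379 = 1.1544.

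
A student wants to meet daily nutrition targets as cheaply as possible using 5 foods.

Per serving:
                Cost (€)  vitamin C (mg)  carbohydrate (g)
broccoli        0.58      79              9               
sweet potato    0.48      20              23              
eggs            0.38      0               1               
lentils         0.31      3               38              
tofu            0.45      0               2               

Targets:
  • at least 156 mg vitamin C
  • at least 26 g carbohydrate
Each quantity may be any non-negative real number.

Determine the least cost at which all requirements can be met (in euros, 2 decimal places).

€1.21

Let x1 = servings of broccoli, x2 = servings of sweet potato, x3 = servings of eggs, x4 = servings of lentils, x5 = servings of tofu.
Minimise 0.58x1 + 0.48x2 + 0.38x3 + 0.31x4 + 0.45x5 with:
  79x1 + 20x2 + 3x4 ≥ 156   (vitamin C)
  9x1 + 23x2 + 1x3 + 38x4 + 2x5 ≥ 26   (carbohydrate)
  x1, x2, x3, x4, x5 ≥ 0.
The optimal basis is {broccoli, lentils}; sweet potato, eggs, tofu drop out. The vitamin C and carbohydrate requirements are met with equality.
So broccoli = 1.966 servings, lentils = 0.2185 servings.
Hence cost = 0.58·1.966 + 0.31·0.2185 = €1.2080.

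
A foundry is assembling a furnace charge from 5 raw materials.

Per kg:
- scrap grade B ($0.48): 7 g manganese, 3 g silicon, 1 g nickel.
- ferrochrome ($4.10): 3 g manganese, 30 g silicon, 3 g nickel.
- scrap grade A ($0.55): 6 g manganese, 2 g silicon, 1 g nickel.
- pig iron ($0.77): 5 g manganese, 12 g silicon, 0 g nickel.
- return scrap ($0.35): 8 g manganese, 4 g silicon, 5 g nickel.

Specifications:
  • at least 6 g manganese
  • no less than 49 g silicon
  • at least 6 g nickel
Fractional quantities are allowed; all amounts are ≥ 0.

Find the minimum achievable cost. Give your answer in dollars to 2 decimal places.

Let x1 = kg of scrap grade B, x2 = kg of ferrochrome, x3 = kg of scrap grade A, x4 = kg of pig iron, x5 = kg of return scrap.
min 0.48x1 + 4.1x2 + 0.55x3 + 0.77x4 + 0.35x5 s.t.:
  7x1 + 3x2 + 6x3 + 5x4 + 8x5 ≥ 6   (manganese)
  3x1 + 30x2 + 2x3 + 12x4 + 4x5 ≥ 49   (silicon)
  1x1 + 3x2 + 1x3 + 5x5 ≥ 6   (nickel)
  x1, x2, x3, x4, x5 ≥ 0.
The minimum-cost mix takes nothing from scrap grade B, ferrochrome, scrap grade A — only pig iron, return scrap. There the silicon and nickel constraints are tight.
That vertex is x4 = 3.683, x5 = 1.2.
Total cost: 0.77·3.683 + 0.35·1.2 = 3.2559.

$3.26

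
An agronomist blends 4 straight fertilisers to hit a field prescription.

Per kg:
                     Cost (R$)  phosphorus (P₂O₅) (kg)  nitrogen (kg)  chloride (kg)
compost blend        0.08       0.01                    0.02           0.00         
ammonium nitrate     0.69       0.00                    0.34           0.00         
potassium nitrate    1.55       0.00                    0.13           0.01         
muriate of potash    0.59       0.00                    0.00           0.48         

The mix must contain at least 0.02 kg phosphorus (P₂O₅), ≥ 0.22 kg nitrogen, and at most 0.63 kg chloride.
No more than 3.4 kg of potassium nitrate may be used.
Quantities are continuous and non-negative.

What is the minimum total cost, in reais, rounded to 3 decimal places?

Let x1 = kg of compost blend, x2 = kg of ammonium nitrate, x3 = kg of potassium nitrate, x4 = kg of muriate of potash.
Minimize 0.08x1 + 0.69x2 + 1.55x3 + 0.59x4 with:
  0.01x1 ≥ 0.02   (phosphorus (P₂O₅))
  0.02x1 + 0.34x2 + 0.13x3 ≥ 0.22   (nitrogen)
  0.01x3 + 0.48x4 ≤ 0.63   (chloride)
  x3 ≤ 3.4
  x1, x2, x3, x4 ≥ 0.
At the optimum only compost blend, ammonium nitrate are positive (potassium nitrate, muriate of potash = 0). The phosphorus (P₂O₅) and nitrogen requirements are met with equality.
Optimal quantities: compost blend = 2 kg, ammonium nitrate = 0.5294 kg.
Cost = 0.08·2 + 0.69·0.5294 = 0.52529.

R$0.525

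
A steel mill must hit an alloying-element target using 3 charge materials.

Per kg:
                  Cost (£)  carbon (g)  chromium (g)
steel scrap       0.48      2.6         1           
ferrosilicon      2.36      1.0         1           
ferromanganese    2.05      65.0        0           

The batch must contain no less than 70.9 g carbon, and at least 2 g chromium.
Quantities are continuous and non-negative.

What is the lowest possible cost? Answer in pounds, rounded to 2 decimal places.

£3.03

This is a linear program. Let x1 = kg of steel scrap, x2 = kg of ferrosilicon, x3 = kg of ferromanganese.
Minimise 0.48x1 + 2.36x2 + 2.05x3 with:
  2.6x1 + 1x2 + 65x3 ≥ 70.9   (carbon)
  1x1 + 1x2 ≥ 2   (chromium)
  x1, x2, x3 ≥ 0.
The minimum-cost mix takes nothing from ferrosilicon — only steel scrap, ferromanganese. Binding constraints: carbon and chromium.
Optimal quantities: steel scrap = 2 kg, ferromanganese = 1.011 kg.
Objective = 0.48·2 + 2.05·1.011 = 3.0326.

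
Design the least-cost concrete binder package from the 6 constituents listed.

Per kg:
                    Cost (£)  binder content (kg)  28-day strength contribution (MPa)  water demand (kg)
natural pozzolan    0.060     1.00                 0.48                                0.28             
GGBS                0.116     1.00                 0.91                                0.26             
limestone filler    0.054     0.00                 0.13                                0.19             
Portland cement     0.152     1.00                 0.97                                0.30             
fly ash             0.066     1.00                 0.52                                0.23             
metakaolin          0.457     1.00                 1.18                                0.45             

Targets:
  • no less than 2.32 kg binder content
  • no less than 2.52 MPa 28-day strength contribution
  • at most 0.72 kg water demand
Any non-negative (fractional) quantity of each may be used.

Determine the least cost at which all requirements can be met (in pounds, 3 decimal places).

£0.321

This is a linear program. Let x1 = kg of natural pozzolan, x2 = kg of GGBS, x3 = kg of limestone filler, x4 = kg of Portland cement, x5 = kg of fly ash, x6 = kg of metakaolin.
Minimise 0.06x1 + 0.116x2 + 0.054x3 + 0.152x4 + 0.066x5 + 0.457x6 s.t.:
  1x1 + 1x2 + 1x4 + 1x5 + 1x6 ≥ 2.32   (binder content)
  0.48x1 + 0.91x2 + 0.13x3 + 0.97x4 + 0.52x5 + 1.18x6 ≥ 2.52   (28-day strength contribution)
  0.28x1 + 0.26x2 + 0.19x3 + 0.3x4 + 0.23x5 + 0.45x6 ≤ 0.72   (water demand)
  x1, x2, x3, x4, x5, x6 ≥ 0.
The minimum-cost mix takes nothing from natural pozzolan, limestone filler, Portland cement, fly ash, metakaolin — only GGBS. There the 28-day strength contribution and water demand constraints are tight.
Solving gives x2 = 2.769.
Total cost: 0.116·2.769 = 0.32120.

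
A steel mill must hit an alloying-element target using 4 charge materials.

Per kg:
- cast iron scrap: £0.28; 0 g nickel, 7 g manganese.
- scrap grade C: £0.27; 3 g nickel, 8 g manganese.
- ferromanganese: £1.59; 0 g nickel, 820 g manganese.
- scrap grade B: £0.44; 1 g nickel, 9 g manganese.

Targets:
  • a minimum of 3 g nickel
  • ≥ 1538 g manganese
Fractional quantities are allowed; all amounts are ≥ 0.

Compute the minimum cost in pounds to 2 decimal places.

£3.24

Let x1 = kg of cast iron scrap, x2 = kg of scrap grade C, x3 = kg of ferromanganese, x4 = kg of scrap grade B.
min 0.28x1 + 0.27x2 + 1.59x3 + 0.44x4 subject to:
  3x2 + 1x4 ≥ 3   (nickel)
  7x1 + 8x2 + 820x3 + 9x4 ≥ 1538   (manganese)
  x1, x2, x3, x4 ≥ 0.
The minimum-cost mix takes nothing from cast iron scrap, scrap grade B — only scrap grade C, ferromanganese. Binding constraints: nickel and manganese.
That vertex is x2 = 1, x3 = 1.866.
Hence cost = 0.27·1 + 1.59·1.866 = £3.2369.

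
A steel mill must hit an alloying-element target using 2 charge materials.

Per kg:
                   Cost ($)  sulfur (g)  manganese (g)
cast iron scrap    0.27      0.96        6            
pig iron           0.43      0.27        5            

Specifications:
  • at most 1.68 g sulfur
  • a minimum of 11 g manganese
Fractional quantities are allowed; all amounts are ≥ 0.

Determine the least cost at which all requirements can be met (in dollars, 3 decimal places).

$0.526

This is a linear program. Let x1 = kg of cast iron scrap, x2 = kg of pig iron.
Minimize 0.27x1 + 0.43x2 s.t.:
  0.96x1 + 0.27x2 ≤ 1.68   (sulfur)
  6x1 + 5x2 ≥ 11   (manganese)
  x1, x2 ≥ 0.
Both inputs are positive at the optimum. Binding constraints: sulfur and manganese.
Solving gives x1 = 1.708, x2 = 0.1509.
Total cost: 0.27·1.708 + 0.43·0.1509 = 0.52605.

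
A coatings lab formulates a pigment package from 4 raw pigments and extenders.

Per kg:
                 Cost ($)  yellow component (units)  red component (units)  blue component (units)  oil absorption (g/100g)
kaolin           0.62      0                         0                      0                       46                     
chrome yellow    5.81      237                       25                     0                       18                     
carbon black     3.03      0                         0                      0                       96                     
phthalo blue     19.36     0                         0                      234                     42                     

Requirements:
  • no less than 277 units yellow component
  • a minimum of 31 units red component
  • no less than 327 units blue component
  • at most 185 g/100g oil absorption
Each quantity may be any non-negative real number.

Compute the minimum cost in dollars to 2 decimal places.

$34.26

Set it up as a linear program. Let x1 = kg of kaolin, x2 = kg of chrome yellow, x3 = kg of carbon black, x4 = kg of phthalo blue.
Minimize 0.62x1 + 5.81x2 + 3.03x3 + 19.36x4 subject to:
  237x2 ≥ 277   (yellow component)
  25x2 ≥ 31   (red component)
  234x4 ≥ 327   (blue component)
  46x1 + 18x2 + 96x3 + 42x4 ≤ 185   (oil absorption)
  x1, x2, x3, x4 ≥ 0.
At the optimum only chrome yellow, phthalo blue are positive (kaolin, carbon black = 0). Binding constraints: red component and blue component.
So chrome yellow = 1.24 kg, phthalo blue = 1.3974 kg.
Cost = 5.81·1.24 + 19.36·1.3974 = 34.2581.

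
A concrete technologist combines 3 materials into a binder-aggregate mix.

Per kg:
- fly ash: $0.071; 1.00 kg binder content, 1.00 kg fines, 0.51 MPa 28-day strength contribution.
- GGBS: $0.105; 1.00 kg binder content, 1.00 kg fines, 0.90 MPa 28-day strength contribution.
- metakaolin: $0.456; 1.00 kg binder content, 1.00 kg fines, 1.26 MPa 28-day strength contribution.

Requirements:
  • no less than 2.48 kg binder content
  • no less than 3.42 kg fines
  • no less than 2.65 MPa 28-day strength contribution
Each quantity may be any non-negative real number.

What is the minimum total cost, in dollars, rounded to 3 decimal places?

$0.322

Let x1 = kg of fly ash, x2 = kg of GGBS, x3 = kg of metakaolin.
Minimize 0.071x1 + 0.105x2 + 0.456x3 with:
  1x1 + 1x2 + 1x3 ≥ 2.48   (binder content)
  1x1 + 1x2 + 1x3 ≥ 3.42   (fines)
  0.51x1 + 0.9x2 + 1.26x3 ≥ 2.65   (28-day strength contribution)
  x1, x2, x3 ≥ 0.
The minimum-cost mix takes nothing from metakaolin — only fly ash, GGBS. Binding constraints: fines and 28-day strength contribution.
So fly ash = 1.097 kg, GGBS = 2.323 kg.
Total cost: 0.071·1.097 + 0.105·2.323 = 0.32180.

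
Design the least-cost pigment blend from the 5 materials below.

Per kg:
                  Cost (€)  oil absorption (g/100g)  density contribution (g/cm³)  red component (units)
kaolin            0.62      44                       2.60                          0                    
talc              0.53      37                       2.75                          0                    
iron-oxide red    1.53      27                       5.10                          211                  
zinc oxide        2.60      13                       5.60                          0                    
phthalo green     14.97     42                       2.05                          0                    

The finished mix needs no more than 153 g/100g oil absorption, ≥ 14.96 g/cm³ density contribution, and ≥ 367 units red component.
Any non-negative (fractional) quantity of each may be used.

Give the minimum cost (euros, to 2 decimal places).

Treat it as an LP. Let x1 = kg of kaolin, x2 = kg of talc, x3 = kg of iron-oxide red, x4 = kg of zinc oxide, x5 = kg of phthalo green.
min 0.62x1 + 0.53x2 + 1.53x3 + 2.6x4 + 14.97x5 with:
  44x1 + 37x2 + 27x3 + 13x4 + 42x5 ≤ 153   (oil absorption)
  2.6x1 + 2.75x2 + 5.1x3 + 5.6x4 + 2.05x5 ≥ 14.96   (density contribution)
  211x3 ≥ 367   (red component)
  x1, x2, x3, x4, x5 ≥ 0.
The cheapest feasible vertex uses only talc, iron-oxide red; kaolin, zinc oxide, phthalo green are not used. The density contribution and red component requirements are met with equality.
That vertex is x2 = 2.214, x3 = 1.739.
Total cost: 0.53·2.214 + 1.53·1.739 = 3.8341.

€3.83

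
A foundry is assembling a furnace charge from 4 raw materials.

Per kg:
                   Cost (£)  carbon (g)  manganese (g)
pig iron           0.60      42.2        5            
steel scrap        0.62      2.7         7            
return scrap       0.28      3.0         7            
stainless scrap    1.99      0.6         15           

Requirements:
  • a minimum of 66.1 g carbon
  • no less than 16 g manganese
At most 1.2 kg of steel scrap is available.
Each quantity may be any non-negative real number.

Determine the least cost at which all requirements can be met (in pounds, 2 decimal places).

£1.23

Let x1 = kg of pig iron, x2 = kg of steel scrap, x3 = kg of return scrap, x4 = kg of stainless scrap.
Minimize 0.6x1 + 0.62x2 + 0.28x3 + 1.99x4 with:
  42.2x1 + 2.7x2 + 3x3 + 0.6x4 ≥ 66.1   (carbon)
  5x1 + 7x2 + 7x3 + 15x4 ≥ 16   (manganese)
  x2 ≤ 1.2
  x1, x2, x3, x4 ≥ 0.
The minimum-cost mix takes nothing from steel scrap, stainless scrap — only pig iron, return scrap. There the carbon and manganese constraints are tight.
That vertex is x1 = 1.479, x3 = 1.229.
Objective = 0.6·1.479 + 0.28·1.229 = 1.2315.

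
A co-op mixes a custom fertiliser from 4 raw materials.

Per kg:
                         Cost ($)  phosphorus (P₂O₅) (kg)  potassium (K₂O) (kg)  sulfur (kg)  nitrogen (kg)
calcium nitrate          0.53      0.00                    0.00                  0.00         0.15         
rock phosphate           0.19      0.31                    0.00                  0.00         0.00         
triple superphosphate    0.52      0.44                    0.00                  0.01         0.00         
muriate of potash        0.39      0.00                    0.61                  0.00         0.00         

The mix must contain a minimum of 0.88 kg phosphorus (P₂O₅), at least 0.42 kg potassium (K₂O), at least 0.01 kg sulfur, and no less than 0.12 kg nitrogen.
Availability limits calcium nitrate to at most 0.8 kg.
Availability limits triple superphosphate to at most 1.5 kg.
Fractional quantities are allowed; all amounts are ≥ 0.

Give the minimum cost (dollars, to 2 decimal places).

$1.48

Let x1 = kg of calcium nitrate, x2 = kg of rock phosphate, x3 = kg of triple superphosphate, x4 = kg of muriate of potash.
min 0.53x1 + 0.19x2 + 0.52x3 + 0.39x4 subject to:
  0.31x2 + 0.44x3 ≥ 0.88   (phosphorus (P₂O₅))
  0.61x4 ≥ 0.42   (potassium (K₂O))
  0.01x3 ≥ 0.01   (sulfur)
  0.15x1 ≥ 0.12   (nitrogen)
  x1 ≤ 0.8
  x3 ≤ 1.5
  x1, x2, x3, x4 ≥ 0.
The optimal mix uses every input. There the phosphorus (P₂O₅), potassium (K₂O), sulfur, nitrogen, the calcium nitrate cap constraints are tight.
So calcium nitrate = 0.8 kg, rock phosphate = 1.419 kg, triple superphosphate = 1 kg, muriate of potash = 0.6885 kg.
Cost = 0.53·0.8 + 0.19·1.419 + 0.52·1 + 0.39·0.6885 = 1.4821.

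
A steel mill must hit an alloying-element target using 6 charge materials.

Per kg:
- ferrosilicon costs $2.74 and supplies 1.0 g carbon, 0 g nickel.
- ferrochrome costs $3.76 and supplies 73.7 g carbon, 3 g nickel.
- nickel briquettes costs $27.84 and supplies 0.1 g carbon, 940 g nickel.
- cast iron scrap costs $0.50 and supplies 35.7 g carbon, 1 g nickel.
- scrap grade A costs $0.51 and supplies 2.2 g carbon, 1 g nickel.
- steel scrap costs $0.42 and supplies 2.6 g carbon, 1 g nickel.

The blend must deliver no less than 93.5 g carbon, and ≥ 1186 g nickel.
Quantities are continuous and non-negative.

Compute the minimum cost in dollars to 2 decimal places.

Treat it as an LP. Let x1 = kg of ferrosilicon, x2 = kg of ferrochrome, x3 = kg of nickel briquettes, x4 = kg of cast iron scrap, x5 = kg of scrap grade A, x6 = kg of steel scrap.
Minimize 2.74x1 + 3.76x2 + 27.84x3 + 0.5x4 + 0.51x5 + 0.42x6 with:
  1x1 + 73.7x2 + 0.1x3 + 35.7x4 + 2.2x5 + 2.6x6 ≥ 93.5   (carbon)
  3x2 + 940x3 + 1x4 + 1x5 + 1x6 ≥ 1186   (nickel)
  x1, x2, x3, x4, x5, x6 ≥ 0.
The minimum-cost mix takes nothing from ferrosilicon, ferrochrome, scrap grade A, steel scrap — only nickel briquettes, cast iron scrap. The carbon and nickel requirements are met with equality.
Optimal quantities: nickel briquettes = 1.259 kg, cast iron scrap = 2.616 kg.
Total cost: 27.84·1.259 + 0.5·2.616 = 36.3586.

$36.36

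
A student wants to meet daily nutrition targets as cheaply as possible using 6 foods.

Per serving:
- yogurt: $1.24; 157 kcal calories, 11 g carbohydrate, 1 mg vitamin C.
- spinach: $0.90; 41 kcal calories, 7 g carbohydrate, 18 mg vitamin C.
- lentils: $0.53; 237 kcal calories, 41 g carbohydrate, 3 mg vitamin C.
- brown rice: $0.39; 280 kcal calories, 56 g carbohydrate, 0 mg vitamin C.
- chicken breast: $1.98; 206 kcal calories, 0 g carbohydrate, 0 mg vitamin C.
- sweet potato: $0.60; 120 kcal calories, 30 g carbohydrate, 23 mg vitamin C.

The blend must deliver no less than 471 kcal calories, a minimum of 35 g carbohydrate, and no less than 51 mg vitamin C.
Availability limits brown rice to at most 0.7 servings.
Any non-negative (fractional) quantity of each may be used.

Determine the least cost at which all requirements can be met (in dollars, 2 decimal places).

$1.62

Let x1 = servings of yogurt, x2 = servings of spinach, x3 = servings of lentils, x4 = servings of brown rice, x5 = servings of chicken breast, x6 = servings of sweet potato.
Minimise 1.24x1 + 0.9x2 + 0.53x3 + 0.39x4 + 1.98x5 + 0.6x6 with:
  157x1 + 41x2 + 237x3 + 280x4 + 206x5 + 120x6 ≥ 471   (calories)
  11x1 + 7x2 + 41x3 + 56x4 + 30x6 ≥ 35   (carbohydrate)
  1x1 + 18x2 + 3x3 + 23x6 ≥ 51   (vitamin C)
  x4 ≤ 0.7
  x1, x2, x3, x4, x5, x6 ≥ 0.
The optimal basis is {lentils, brown rice, sweet potato}; yogurt, spinach, chicken breast drop out. Binding constraints: calories, vitamin C, the brown rice cap.
That vertex is x3 = 0.04027, x4 = 0.7, x6 = 2.212.
Hence cost = 0.53·0.04027 + 0.39·0.7 + 0.6·2.212 = $1.6215.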